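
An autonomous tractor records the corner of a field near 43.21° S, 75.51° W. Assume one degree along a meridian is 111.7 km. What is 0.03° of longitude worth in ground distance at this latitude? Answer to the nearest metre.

2442 metres

One degree of longitude here spans 111700 × cos 43.21° = 111700 × 0.7288 ≈ 81412.4 m; 0.03° of that is 2442.37 m.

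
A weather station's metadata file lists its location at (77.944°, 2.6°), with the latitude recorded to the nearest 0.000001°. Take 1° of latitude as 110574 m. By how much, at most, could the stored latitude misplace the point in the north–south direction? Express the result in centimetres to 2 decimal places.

5.53 centimetres

Rounding to 6 decimal places leaves the latitude within ±5e-07° of the true value.
So the N–S error is at most 5e-07 × 110574 = 0.055287 m.
That is 0.055287 m = 5.5287 cm.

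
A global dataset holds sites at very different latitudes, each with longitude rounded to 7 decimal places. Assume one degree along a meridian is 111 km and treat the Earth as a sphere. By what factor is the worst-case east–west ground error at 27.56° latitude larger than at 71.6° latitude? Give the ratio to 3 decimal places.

2.809

Rounding to 7 decimal places leaves the longitude within ±5e-08° of the true value.
At 27.56°: 5e-08° × 111000 × cos 27.56° = 5e-08 × 111000 × 0.8865 ≈ 0.0049202 m.
At 71.6°: 5e-08° × 111000 × cos 71.6° = 5e-08 × 111000 × 0.3156 ≈ 0.0017519 m.
Ratio: 0.0049202 / 0.0017519 = cos 27.56° / cos 71.6° ≈ 2.8086.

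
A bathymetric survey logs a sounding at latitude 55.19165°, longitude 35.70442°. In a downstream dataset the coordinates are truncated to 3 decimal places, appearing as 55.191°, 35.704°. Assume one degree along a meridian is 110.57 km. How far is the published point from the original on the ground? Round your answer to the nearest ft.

251 ft

The latitude changed by +0.00065° and the longitude by +0.00042°.
North–south shift: 0.00065 × 110570 = 71.8705 m.
E–W at 55.191°: 0.00042° × 110570 × cos 55.191° = 0.00042 × 110570 × 0.5708 ≈ 26.5096 m.
Hypotenuse of the two orthogonal shifts: √(71.8705² + 26.5096²) = 76.6037 m.
In feet: 76.6037 m ÷ 0.3048 ≈ 251.32 ft.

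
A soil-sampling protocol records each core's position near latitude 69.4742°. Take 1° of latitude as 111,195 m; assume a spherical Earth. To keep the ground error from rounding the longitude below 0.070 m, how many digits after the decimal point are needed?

At 69.4742° one degree of longitude covers 111195 × cos 69.4742° ≈ 111195 × 0.3506 ≈ 38988.2 m.
With N decimal places the half-ulp bound is 0.5·10⁻ᴺ°, or 0.5·10⁻ᴺ × 38988.2 m on the ground.
Need 0.5 × 38988.2 × 10⁻ᴺ ≤ 0.070 → 10⁻ᴺ ≤ 3.591e-06, so N ≥ 5.44.
N = 5 would give 0.195 m (too coarse); N = 6 gives 0.0195 m ≤ 0.070 m.

6 decimal places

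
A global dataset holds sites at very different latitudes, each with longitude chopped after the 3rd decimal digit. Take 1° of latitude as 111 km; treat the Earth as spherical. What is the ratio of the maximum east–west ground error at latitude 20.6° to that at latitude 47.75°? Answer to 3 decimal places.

Truncating at 3 decimal places can drop up to a full unit in the last place, so the longitude may be off by as much as 0.001°.
Error at 20.6° = 0.001° × 111000 × cos 20.6° ≈ 111 × 0.9361 = 103.9 m.
Error at 47.75° = 0.001° × 111000 × cos 47.75° ≈ 111 × 0.6724 = 74.633 m.
The ratio reduces to cos 20.6° / cos 47.75° = 0.9361/0.6724 ≈ 1.3922.

1.392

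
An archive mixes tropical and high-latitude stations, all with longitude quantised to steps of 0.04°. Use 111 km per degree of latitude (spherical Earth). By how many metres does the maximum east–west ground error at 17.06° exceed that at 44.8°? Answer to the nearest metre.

547 metres

With a 0.04° grid the true value lies within half a step, ±0.04°/2 = ±0.02°, of the stored one.
At 17.06°: 0.02° × 111000 × cos 17.06° = 0.02 × 111000 × 0.9560 ≈ 2122.3 m.
At 44.8°: 0.02° × 111000 × cos 44.8° = 0.02 × 111000 × 0.7096 ≈ 1575.2 m.
So the lower-latitude error exceeds the higher by 2122.3 − 1575.2 = 547.07 m.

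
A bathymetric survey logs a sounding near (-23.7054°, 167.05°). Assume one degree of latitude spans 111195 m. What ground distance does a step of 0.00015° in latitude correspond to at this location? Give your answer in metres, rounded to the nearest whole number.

17 metres

0.00015° × 111195 m/° = 16.6793 m.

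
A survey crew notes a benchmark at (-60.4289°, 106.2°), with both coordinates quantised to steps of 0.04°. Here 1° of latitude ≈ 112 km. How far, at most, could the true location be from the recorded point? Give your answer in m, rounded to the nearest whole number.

2498 m

With a 0.04° grid the true value lies within half a step, ±0.04°/2 = ±0.02°, of the stored one.
N–S: 0.02° × 112000 m/° = 2240 m.
E–W at 60.4289°: 0.02° × 112000 × cos 60.4289° = 0.02 × 112000 × 0.4935 ≈ 1105.45 m.
Combining orthogonally: (2240² + 1105.45²)^½ ≈ 2497.92 m.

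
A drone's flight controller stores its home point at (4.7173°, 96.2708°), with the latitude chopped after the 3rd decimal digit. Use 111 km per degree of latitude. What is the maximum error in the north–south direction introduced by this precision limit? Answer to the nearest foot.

Truncating at 3 decimal places can drop up to a full unit in the last place, so the latitude may be off by as much as 0.001°.
North–south distance: 0.001° × 111000 m/° = 111 m.
In feet: 111 m ÷ 0.3048 ≈ 364.17 ft.

364 feet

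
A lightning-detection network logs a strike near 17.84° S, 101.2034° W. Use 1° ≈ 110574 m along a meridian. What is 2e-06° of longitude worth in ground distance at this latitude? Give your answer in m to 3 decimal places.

0.211 m

2e-06° of longitude at 17.84° is 2e-06 × 110574 × cos 17.84° ≈ 2e-06 × 105257 = 0.210514 m.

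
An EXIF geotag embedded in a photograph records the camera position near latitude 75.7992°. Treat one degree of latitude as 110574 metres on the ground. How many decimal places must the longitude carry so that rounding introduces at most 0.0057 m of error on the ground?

7

At 75.7992° one degree of longitude covers 110574 × cos 75.7992° ≈ 110574 × 0.2453 ≈ 27126.1 m.
With N decimal places the half-ulp bound is 0.5·10⁻ᴺ°, or 0.5·10⁻ᴺ × 27126.1 m on the ground.
Need 0.5 × 27126.1 × 10⁻ᴺ ≤ 0.0057 → 10⁻ᴺ ≤ 4.203e-07, so N ≥ 6.38.
N = 6 would give 0.0136 m (too coarse); N = 7 gives 0.00136 m ≤ 0.0057 m.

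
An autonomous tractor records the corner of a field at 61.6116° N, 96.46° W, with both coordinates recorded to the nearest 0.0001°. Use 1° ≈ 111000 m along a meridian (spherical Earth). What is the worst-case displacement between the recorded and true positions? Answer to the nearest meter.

Rounding to 4 decimal places leaves each coordinate within ±5e-05° of the true value.
N–S: 5e-05° × 111000 m/° = 5.55 m.
E–W at 61.6116°: 5e-05° × 111000 × cos 61.6116° = 5e-05 × 111000 × 0.4754 ≈ 2.63873 m.
The two errors are perpendicular, so the maximum displacement is √(5.55² + 2.63873²) ≈ 6.14535 m.

6 meters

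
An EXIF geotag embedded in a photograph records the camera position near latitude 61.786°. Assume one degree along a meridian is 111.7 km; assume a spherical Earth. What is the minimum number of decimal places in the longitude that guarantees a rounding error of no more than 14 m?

4 decimal places

At 61.786° one degree of longitude covers 111700 × cos 61.786° ≈ 111700 × 0.4728 ≈ 52808 m.
Rounding to N decimal places gives at most 0.5 × 10⁻ᴺ degrees of error, i.e. 0.5 × 10⁻ᴺ × 52808 m.
Setting 26404 × 10⁻ᴺ ≤ 14 gives 10ᴺ ≥ 1886, i.e. N ≥ 3.28.
N = 3 would give 26.4 m (too coarse); N = 4 gives 2.64 m ≤ 14 m.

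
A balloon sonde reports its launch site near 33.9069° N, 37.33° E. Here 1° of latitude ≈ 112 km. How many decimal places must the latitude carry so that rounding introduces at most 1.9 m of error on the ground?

5

One degree of latitude covers 112000 m.
With N decimal places the half-ulp bound is 0.5·10⁻ᴺ°, or 0.5·10⁻ᴺ × 112000 m on the ground.
Setting 56000 × 10⁻ᴺ ≤ 1.9 gives 10ᴺ ≥ 2.947e+04, i.e. N ≥ 4.47.
At 4 places the error can reach 5.6 m, but 5 places keeps it to 0.56 m.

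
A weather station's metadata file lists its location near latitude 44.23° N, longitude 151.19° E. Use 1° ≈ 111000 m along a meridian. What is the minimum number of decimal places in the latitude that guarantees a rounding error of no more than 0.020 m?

7 decimal places

One degree of latitude covers 111000 m.
Rounding to N decimal places gives at most 0.5 × 10⁻ᴺ degrees of error, i.e. 0.5 × 10⁻ᴺ × 111000 m.
Setting 55500 × 10⁻ᴺ ≤ 0.020 gives 10ᴺ ≥ 2.775e+06, i.e. N ≥ 6.44.
N = 6 would give 0.0555 m (too coarse); N = 7 gives 0.00555 m ≤ 0.020 m.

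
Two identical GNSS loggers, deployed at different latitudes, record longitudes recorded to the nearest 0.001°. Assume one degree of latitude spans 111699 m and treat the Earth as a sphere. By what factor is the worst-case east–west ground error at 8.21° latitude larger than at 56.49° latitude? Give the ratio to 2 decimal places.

1.79

Rounding to 3 decimal places leaves the longitude within ±0.0005° of the true value.
At 8.21°: 0.0005° × 111699 × cos 8.21° = 0.0005 × 111699 × 0.9898 ≈ 55.277 m.
Error at 56.49° = 0.0005° × 111699 × cos 56.49° ≈ 55.849 × 0.5521 = 30.834 m.
Ratio: 55.277 / 30.834 = cos 8.21° / cos 56.49° ≈ 1.7928.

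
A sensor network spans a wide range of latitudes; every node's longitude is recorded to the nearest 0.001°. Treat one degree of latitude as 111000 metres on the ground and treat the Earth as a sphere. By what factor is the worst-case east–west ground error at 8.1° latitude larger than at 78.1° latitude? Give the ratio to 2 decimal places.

4.80

Rounding to 3 decimal places leaves the longitude within ±0.0005° of the true value.
At 8.1°: 0.0005° × 111000 × cos 8.1° = 0.0005 × 111000 × 0.9900 ≈ 54.946 m.
Error at 78.1° = 0.0005° × 111000 × cos 78.1° ≈ 55.5 × 0.2062 = 11.444 m.
Ratio: 54.946 / 11.444 = cos 8.1° / cos 78.1° ≈ 4.8012.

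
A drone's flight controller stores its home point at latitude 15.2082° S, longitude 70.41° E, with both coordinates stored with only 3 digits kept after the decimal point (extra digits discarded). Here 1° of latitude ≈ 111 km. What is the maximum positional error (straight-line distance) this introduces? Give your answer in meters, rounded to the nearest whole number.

154 meters

Truncating at 3 decimal places can drop up to a full unit in the last place, so each coordinate may be off by as much as 0.001°.
N–S: 0.001° × 111000 m/° = 111 m.
Longitude error → 0.001 × 111000 × cos 15.2082° = 0.001 × 111000 × 0.9650 ≈ 107.113 m.
The two errors are perpendicular, so the maximum displacement is √(111² + 107.113²) ≈ 154.253 m.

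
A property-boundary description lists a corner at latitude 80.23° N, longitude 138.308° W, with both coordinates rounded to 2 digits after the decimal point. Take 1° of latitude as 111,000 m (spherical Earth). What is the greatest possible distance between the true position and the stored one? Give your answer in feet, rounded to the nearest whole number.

Rounding to 2 decimal places leaves each coordinate within ±0.005° of the true value.
Latitude error → 0.005 × 111000 = 555 m along the meridian.
East–west component at 80.23°: 0.005° × 111000 × cos 80.23° ≈ 0.005 × 18836 ≈ 94.1799 m.
Combining orthogonally: (555² + 94.1799²)^½ ≈ 562.934 m.
Converting: 562.934 m × 3.2808 ft/m ≈ 1846.9 ft.

1847 feet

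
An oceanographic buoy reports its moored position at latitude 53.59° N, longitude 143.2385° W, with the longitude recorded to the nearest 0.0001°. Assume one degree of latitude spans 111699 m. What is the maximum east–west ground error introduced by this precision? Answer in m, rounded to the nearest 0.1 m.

Rounding to 4 decimal places leaves the longitude within ±5e-05° of the true value.
At latitude 53.59° a degree of longitude spans 111699 m × cos 53.59° = 111699 × 0.5936 ≈ 66300 m.
So at most 5e-05° × 66300 ≈ 3.315 m east–west.

3.3 m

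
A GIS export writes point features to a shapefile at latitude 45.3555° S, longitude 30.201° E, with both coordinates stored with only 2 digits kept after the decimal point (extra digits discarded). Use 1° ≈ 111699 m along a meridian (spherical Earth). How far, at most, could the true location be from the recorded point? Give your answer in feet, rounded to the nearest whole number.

4479 feet

Truncating at 2 decimal places can drop up to a full unit in the last place, so each coordinate may be off by as much as 0.01°.
N–S: 0.01° × 111699 m/° = 1116.99 m.
East–west component at 45.3555°: 0.01° × 111699 × cos 45.3555° ≈ 0.01 × 78491.5 ≈ 784.915 m.
Worst case both components are at the extreme and orthogonal: √(1116.99² + 784.915²) ≈ 1365.2 m.
Converting: 1365.2 m × 3.2808 ft/m ≈ 4479 ft.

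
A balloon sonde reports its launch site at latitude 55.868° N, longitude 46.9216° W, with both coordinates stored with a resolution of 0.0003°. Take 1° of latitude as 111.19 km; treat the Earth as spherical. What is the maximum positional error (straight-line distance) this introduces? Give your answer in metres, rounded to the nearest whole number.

19 metres

With a 0.0003° grid the true value lies within half a step, ±0.0003°/2 = ±0.00015°, of the stored one.
North–south component: 0.00015° × 111190 = 16.6785 m.
Longitude error → 0.00015 × 111190 × cos 55.868° = 0.00015 × 111190 × 0.5611 ≈ 9.35833 m.
The two errors are perpendicular, so the maximum displacement is √(16.6785² + 9.35833²) ≈ 19.1246 m.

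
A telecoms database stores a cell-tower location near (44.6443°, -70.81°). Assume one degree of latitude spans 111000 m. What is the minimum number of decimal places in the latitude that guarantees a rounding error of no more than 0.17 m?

6

One degree of latitude covers 111000 m.
Rounding to N decimal places gives at most 0.5 × 10⁻ᴺ degrees of error, i.e. 0.5 × 10⁻ᴺ × 111000 m.
Need 0.5 × 111000 × 10⁻ᴺ ≤ 0.17 → 10⁻ᴺ ≤ 3.063e-06, so N ≥ 5.51.
At 5 places the error can reach 0.555 m, but 6 places keeps it to 0.0555 m.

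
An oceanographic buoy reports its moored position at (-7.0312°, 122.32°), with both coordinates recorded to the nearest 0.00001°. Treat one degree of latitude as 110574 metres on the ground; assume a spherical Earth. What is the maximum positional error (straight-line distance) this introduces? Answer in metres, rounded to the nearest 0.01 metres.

0.78 metres

Rounding to 5 decimal places leaves each coordinate within ±5e-06° of the true value.
N–S: 5e-06° × 110574 m/° = 0.55287 m.
East–west component at 7.0312°: 5e-06° × 110574 × cos 7.0312° ≈ 5e-06 × 109742 ≈ 0.548712 m.
Combining orthogonally: (0.55287² + 0.548712²)^½ ≈ 0.778942 m.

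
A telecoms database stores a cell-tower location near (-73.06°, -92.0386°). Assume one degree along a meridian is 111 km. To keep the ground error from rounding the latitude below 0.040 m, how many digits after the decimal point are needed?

One degree of latitude covers 111000 m.
Rounding to N decimal places gives at most 0.5 × 10⁻ᴺ degrees of error, i.e. 0.5 × 10⁻ᴺ × 111000 m.
Need 0.5 × 111000 × 10⁻ᴺ ≤ 0.040 → 10⁻ᴺ ≤ 7.207e-07, so N ≥ 6.14.
N = 6 would give 0.0555 m (too coarse); N = 7 gives 0.00555 m ≤ 0.040 m.

7 decimal places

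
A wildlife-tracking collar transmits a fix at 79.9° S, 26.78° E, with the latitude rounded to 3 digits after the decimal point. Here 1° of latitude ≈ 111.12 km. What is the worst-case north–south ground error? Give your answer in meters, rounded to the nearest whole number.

Rounding to 3 decimal places leaves the latitude within ±0.0005° of the true value.
Along the meridian that is 0.0005° × 111120 m/° = 55.56 m.

56 meters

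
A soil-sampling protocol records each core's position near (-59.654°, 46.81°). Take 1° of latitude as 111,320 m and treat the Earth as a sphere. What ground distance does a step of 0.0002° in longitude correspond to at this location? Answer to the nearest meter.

One degree of longitude here spans 111320 × cos 59.654° = 111320 × 0.5052 ≈ 56241.2 m; 0.0002° of that is 11.2482 m.

11 meters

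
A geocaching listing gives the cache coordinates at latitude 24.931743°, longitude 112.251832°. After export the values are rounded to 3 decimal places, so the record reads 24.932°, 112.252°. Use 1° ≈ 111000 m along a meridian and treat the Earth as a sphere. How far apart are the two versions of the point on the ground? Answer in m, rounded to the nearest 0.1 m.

33.2 m

The latitude changed by -0.000257° and the longitude by -0.000168°.
N–S: -0.000257° × 111000 m/° = -28.527 m.
East–west at this latitude: -0.000168° × 111000 × cos 24.932° ≈ -0.000168 × 100656 = -16.9102 m.
Combined displacement = (28.527² + 16.9102²)^½ ≈ 33.1624 m.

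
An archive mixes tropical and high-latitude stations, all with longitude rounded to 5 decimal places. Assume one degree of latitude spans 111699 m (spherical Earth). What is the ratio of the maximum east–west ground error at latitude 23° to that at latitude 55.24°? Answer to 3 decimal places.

1.615

Rounding to 5 decimal places leaves the longitude within ±5e-06° of the true value.
Error at 23° = 5e-06° × 111699 × cos 23° ≈ 0.5585 × 0.9205 = 0.5141 m.
At 55.24°: 5e-06° × 111699 × cos 55.24° = 5e-06 × 111699 × 0.5701 ≈ 0.31842 m.
The ratio reduces to cos 23° / cos 55.24° = 0.9205/0.5701 ≈ 1.6145.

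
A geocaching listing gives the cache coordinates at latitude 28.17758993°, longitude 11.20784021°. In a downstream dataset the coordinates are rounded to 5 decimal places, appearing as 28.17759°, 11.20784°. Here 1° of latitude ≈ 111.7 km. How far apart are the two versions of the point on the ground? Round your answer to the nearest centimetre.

The latitude changed by -0.00000007° and the longitude by +0.00000021°.
N–S: -0.00000007° × 111700 m/° = -0.007819 m.
E–W at 28.1776°: 0.00000021° × 111700 × cos 28.1776° = 0.00000021 × 111700 × 0.8815 ≈ 0.0206771 m.
Hypotenuse of the two orthogonal shifts: √(0.007819² + 0.0206771²) = 0.0221061 m.
That is 0.0221061 m = 2.2106 cm.

2 centimetres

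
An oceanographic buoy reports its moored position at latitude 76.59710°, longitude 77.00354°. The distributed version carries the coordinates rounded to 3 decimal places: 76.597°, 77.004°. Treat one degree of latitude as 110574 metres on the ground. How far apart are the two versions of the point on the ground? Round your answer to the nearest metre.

16 metres

Δlat = 76.59710 − 76.597 = +0.00010°; Δlon = 77.00354 − 77.004 = -0.00046°.
N–S: 0.00010° × 110574 m/° = 11.0574 m.
E–W at 76.597°: -0.00046° × 110574 × cos 76.597° = -0.00046 × 110574 × 0.2318 ≈ -11.7902 m.
Combined displacement = (11.0574² + 11.7902²)^½ ≈ 16.164 m.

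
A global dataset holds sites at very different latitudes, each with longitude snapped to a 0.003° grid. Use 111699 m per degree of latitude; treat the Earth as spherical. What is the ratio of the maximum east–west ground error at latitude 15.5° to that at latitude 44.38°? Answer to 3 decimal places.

1.348

With a 0.003° grid the true value lies within half a step, ±0.003°/2 = ±0.0015°, of the stored one.
At 15.5°: 0.0015° × 111699 × cos 15.5° = 0.0015 × 111699 × 0.9636 ≈ 161.45 m.
Error at 44.38° = 0.0015° × 111699 × cos 44.38° ≈ 167.55 × 0.7147 = 119.75 m.
Ratio: 161.45 / 119.75 = cos 15.5° / cos 44.38° ≈ 1.3483.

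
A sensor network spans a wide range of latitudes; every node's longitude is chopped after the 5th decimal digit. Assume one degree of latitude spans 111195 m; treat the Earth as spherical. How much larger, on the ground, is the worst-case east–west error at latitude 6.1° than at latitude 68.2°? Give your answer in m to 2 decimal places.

0.69 m

Truncating at 5 decimal places can drop up to a full unit in the last place, so the longitude may be off by as much as 1e-05°.
Error at 6.1° = 1e-05° × 111195 × cos 6.1° ≈ 1.1119 × 0.9943 = 1.1057 m.
Error at 68.2° = 1e-05° × 111195 × cos 68.2° ≈ 1.1119 × 0.3714 = 0.41294 m.
So the lower-latitude error exceeds the higher by 1.1057 − 0.41294 = 0.69271 m.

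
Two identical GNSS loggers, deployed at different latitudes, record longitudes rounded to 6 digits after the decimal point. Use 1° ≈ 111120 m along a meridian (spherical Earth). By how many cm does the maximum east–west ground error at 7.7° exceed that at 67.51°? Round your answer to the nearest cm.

Rounding to 6 decimal places leaves the longitude within ±5e-07° of the true value.
Error at 7.7° = 5e-07° × 111120 × cos 7.7° ≈ 0.05556 × 0.9910 = 0.055059 m.
At 67.51°: 5e-07° × 111120 × cos 67.51° = 5e-07 × 111120 × 0.3825 ≈ 0.021253 m.
So the lower-latitude error exceeds the higher by 0.055059 − 0.021253 = 0.033806 m.
That is 0.0338061 m = 3.3806 cm.

3 cm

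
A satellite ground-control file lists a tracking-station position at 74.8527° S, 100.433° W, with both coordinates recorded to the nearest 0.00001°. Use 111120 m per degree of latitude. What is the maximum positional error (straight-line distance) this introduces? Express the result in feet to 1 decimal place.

1.9 feet

Rounding to 5 decimal places leaves each coordinate within ±5e-06° of the true value.
North–south component: 5e-06° × 111120 = 0.5556 m.
East–west component at 74.8527°: 5e-06° × 111120 × cos 74.8527° ≈ 5e-06 × 29035.8 ≈ 0.145179 m.
Combining orthogonally: (0.5556² + 0.145179²)^½ ≈ 0.574255 m.
Converting: 0.574255 m × 3.2808 ft/m ≈ 1.884 ft.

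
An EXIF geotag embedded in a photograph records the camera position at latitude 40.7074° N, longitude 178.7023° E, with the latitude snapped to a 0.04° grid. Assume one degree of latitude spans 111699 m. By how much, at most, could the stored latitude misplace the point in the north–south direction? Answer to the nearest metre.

With a 0.04° grid the true value lies within half a step, ±0.04°/2 = ±0.02°, of the stored one.
Along the meridian that is 0.02° × 111699 m/° = 2233.98 m.

2234 metres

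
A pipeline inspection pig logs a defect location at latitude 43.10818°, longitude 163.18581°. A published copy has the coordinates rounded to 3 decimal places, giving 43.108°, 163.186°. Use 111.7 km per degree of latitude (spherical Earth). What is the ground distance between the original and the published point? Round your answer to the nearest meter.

Δlat = 43.10818 − 43.108 = +0.00018°; Δlon = 163.18581 − 163.186 = -0.00019°.
N–S: 0.00018° × 111700 m/° = 20.106 m.
East–west at this latitude: -0.00019° × 111700 × cos 43.108° ≈ -0.00019 × 81548.5 = -15.4942 m.
Hypotenuse of the two orthogonal shifts: √(20.106² + 15.4942²) = 25.3835 m.

25 meters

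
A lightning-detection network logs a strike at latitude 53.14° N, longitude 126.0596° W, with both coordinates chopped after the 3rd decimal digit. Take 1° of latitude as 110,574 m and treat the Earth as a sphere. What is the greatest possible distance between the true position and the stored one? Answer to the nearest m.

129 m

Truncating at 3 decimal places can drop up to a full unit in the last place, so each coordinate may be off by as much as 0.001°.
N–S: 0.001° × 110574 m/° = 110.574 m.
E–W at 53.14°: 0.001° × 110574 × cos 53.14° = 0.001 × 110574 × 0.5999 ≈ 66.3291 m.
Worst case both components are at the extreme and orthogonal: √(110.574² + 66.3291²) ≈ 128.942 m.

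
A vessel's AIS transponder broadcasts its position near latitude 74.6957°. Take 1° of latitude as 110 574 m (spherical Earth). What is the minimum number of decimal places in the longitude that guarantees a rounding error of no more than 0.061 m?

At 74.6957° one degree of longitude covers 110574 × cos 74.6957° ≈ 110574 × 0.2639 ≈ 29185.5 m.
With N decimal places the half-ulp bound is 0.5·10⁻ᴺ°, or 0.5·10⁻ᴺ × 29185.5 m on the ground.
Setting 14592.8 × 10⁻ᴺ ≤ 0.061 gives 10ᴺ ≥ 2.392e+05, i.e. N ≥ 5.38.
So 6 decimal places suffice (0.0146 m); 5 would allow up to 0.146 m.

6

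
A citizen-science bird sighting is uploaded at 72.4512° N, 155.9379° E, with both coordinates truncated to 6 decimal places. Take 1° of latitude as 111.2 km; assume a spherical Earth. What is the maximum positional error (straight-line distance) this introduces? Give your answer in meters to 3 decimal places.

0.116 meters

Truncating at 6 decimal places can drop up to a full unit in the last place, so each coordinate may be off by as much as 1e-06°.
North–south component: 1e-06° × 111200 = 0.1112 m.
Longitude error → 1e-06 × 111200 × cos 72.4512° = 1e-06 × 111200 × 0.3015 ≈ 0.0335288 m.
Worst case both components are at the extreme and orthogonal: √(0.1112² + 0.0335288²) ≈ 0.116145 m.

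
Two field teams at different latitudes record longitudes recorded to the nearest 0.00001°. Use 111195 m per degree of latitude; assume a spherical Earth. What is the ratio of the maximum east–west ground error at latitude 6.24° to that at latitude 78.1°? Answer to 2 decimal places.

4.82

Rounding to 5 decimal places leaves the longitude within ±5e-06° of the true value.
At 6.24°: 5e-06° × 111195 × cos 6.24° = 5e-06 × 111195 × 0.9941 ≈ 0.55268 m.
Error at 78.1° = 5e-06° × 111195 × cos 78.1° ≈ 0.55597 × 0.2062 = 0.11464 m.
The ratio reduces to cos 6.24° / cos 78.1° = 0.9941/0.2062 ≈ 4.8208.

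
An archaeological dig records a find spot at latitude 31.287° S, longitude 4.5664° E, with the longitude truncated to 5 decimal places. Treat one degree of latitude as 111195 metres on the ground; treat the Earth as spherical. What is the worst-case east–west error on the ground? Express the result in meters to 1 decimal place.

1.0 meters

Truncating at 5 decimal places can drop up to a full unit in the last place, so the longitude may be off by as much as 1e-05°.
One degree of longitude at 31.287° is 111195 × cos 31.287° ≈ 111195 × 0.8546 = 95024.7 m.
East–west error: 1e-05° × 95024.7 m/° ≈ 0.950247 m.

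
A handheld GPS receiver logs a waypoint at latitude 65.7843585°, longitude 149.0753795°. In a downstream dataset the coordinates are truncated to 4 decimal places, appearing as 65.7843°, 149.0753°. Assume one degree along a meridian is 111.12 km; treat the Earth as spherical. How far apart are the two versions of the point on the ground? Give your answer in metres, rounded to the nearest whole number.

7 metres

Δlat = 65.7843585 − 65.7843 = +0.0000585°; Δlon = 149.0753795 − 149.0753 = +0.0000795°.
North–south shift: 0.0000585 × 111120 = 6.50052 m.
E–W at 65.7843°: 0.0000795° × 111120 × cos 65.7843° = 0.0000795 × 111120 × 0.4102 ≈ 3.62348 m.
Distance: √(6.50052² + 3.62348²) ≈ 7.4422 m.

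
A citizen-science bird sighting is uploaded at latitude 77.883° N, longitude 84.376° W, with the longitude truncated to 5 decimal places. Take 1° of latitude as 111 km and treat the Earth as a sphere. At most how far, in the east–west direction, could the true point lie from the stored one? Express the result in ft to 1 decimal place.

Truncating at 5 decimal places can drop up to a full unit in the last place, so the longitude may be off by as much as 1e-05°.
Parallels shrink by cos φ, so at 77.883° a degree of longitude is 111000 × 0.2099 ≈ 23299.9 m.
So at most 1e-05° × 23299.9 ≈ 0.232999 m east–west.
Converting: 0.232999 m × 3.2808 ft/m ≈ 0.76443 ft.

0.8 ft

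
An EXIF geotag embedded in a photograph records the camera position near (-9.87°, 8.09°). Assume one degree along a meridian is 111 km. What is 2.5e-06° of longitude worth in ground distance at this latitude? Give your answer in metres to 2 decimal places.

0.27 metres

One degree of longitude here spans 111000 × cos 9.87° = 111000 × 0.9852 ≈ 109357 m; 2.5e-06° of that is 0.273393 m.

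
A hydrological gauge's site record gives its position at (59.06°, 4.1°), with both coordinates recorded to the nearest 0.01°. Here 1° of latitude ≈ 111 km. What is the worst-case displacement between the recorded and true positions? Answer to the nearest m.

Rounding to 2 decimal places leaves each coordinate within ±0.005° of the true value.
North–south component: 0.005° × 111000 = 555 m.
Longitude error → 0.005 × 111000 × cos 59.06° = 0.005 × 111000 × 0.5141 ≈ 285.348 m.
Worst case both components are at the extreme and orthogonal: √(555² + 285.348²) ≈ 624.058 m.

624 m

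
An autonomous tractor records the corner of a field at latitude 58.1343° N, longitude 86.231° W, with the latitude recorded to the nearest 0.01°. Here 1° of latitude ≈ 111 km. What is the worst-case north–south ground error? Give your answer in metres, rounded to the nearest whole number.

Rounding to 2 decimal places leaves the latitude within ±0.005° of the true value.
North–south distance: 0.005° × 111000 m/° = 555 m.

555 metres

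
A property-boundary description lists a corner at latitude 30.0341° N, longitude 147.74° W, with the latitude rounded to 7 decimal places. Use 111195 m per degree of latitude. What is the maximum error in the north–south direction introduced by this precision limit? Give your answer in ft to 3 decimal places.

Rounding to 7 decimal places leaves the latitude within ±5e-08° of the true value.
North–south distance: 5e-08° × 111195 m/° = 0.00555975 m.
Converting: 0.00555975 m × 3.2808 ft/m ≈ 0.018241 ft.

0.018 ft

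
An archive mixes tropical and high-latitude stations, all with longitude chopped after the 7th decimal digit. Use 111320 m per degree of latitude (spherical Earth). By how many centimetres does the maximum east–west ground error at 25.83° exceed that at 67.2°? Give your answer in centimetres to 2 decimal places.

Truncating at 7 decimal places can drop up to a full unit in the last place, so the longitude may be off by as much as 1e-07°.
At 25.83°: 1e-07° × 111320 × cos 25.83° = 1e-07 × 111320 × 0.9001 ≈ 0.01002 m.
At 67.2°: 1e-07° × 111320 × cos 67.2° = 1e-07 × 111320 × 0.3875 ≈ 0.0043138 m.
Difference: 0.01002 − 0.0043138 = 0.005706 m.
That is 0.00570599 m = 0.5706 cm.

0.57 centimetres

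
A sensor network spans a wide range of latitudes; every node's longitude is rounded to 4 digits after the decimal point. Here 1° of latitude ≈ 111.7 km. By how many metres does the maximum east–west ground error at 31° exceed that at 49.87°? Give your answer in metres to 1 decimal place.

1.2 metres

Rounding to 4 decimal places leaves the longitude within ±5e-05° of the true value.
At 31°: 5e-05° × 111700 × cos 31° = 5e-05 × 111700 × 0.8572 ≈ 4.7873 m.
At 49.87°: 5e-05° × 111700 × cos 49.87° = 5e-05 × 111700 × 0.6445 ≈ 3.5997 m.
Difference: 4.7873 − 3.5997 = 1.1876 m.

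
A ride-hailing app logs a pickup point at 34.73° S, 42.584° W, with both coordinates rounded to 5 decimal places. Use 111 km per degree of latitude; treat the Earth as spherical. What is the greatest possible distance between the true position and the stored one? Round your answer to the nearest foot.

Rounding to 5 decimal places leaves each coordinate within ±5e-06° of the true value.
North–south component: 5e-06° × 111000 = 0.555 m.
E–W at 34.73°: 5e-06° × 111000 × cos 34.73° = 5e-06 × 111000 × 0.8218 ≈ 0.456124 m.
Combining orthogonally: (0.555² + 0.456124²)^½ ≈ 0.718383 m.
In feet: 0.718383 m ÷ 0.3048 ≈ 2.3569 ft.

2 feet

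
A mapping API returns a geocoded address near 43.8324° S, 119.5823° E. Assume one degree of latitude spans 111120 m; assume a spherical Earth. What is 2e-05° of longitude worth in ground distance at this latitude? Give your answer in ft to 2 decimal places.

5.26 ft

2e-05° of longitude at 43.8324° is 2e-05 × 111120 × cos 43.8324° ≈ 2e-05 × 80158.5 = 1.60317 m.
In feet: 1.60317 m ÷ 0.3048 ≈ 5.2597 ft.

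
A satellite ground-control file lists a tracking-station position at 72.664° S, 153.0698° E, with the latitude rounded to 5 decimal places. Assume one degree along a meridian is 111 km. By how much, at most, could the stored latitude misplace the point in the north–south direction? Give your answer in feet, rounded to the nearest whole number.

2 feet

Rounding to 5 decimal places leaves the latitude within ±5e-06° of the true value.
North–south distance: 5e-06° × 111000 m/° = 0.555 m.
Converting: 0.555 m × 3.2808 ft/m ≈ 1.8209 ft.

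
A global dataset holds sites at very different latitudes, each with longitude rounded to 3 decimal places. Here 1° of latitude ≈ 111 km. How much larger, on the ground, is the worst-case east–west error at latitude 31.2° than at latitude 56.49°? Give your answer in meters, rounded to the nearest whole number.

17 meters

Rounding to 3 decimal places leaves the longitude within ±0.0005° of the true value.
At 31.2°: 0.0005° × 111000 × cos 31.2° = 0.0005 × 111000 × 0.8554 ≈ 47.473 m.
Error at 56.49° = 0.0005° × 111000 × cos 56.49° ≈ 55.5 × 0.5521 = 30.641 m.
Difference: 47.473 − 30.641 = 16.832 m.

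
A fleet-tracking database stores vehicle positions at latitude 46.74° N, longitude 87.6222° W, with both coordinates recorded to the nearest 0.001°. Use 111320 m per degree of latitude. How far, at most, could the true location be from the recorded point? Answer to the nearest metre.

Rounding to 3 decimal places leaves each coordinate within ±0.0005° of the true value.
N–S: 0.0005° × 111320 m/° = 55.66 m.
Longitude error → 0.0005 × 111320 × cos 46.74° = 0.0005 × 111320 × 0.6853 ≈ 38.1444 m.
The two errors are perpendicular, so the maximum displacement is √(55.66² + 38.1444²) ≈ 67.4761 m.

67 metres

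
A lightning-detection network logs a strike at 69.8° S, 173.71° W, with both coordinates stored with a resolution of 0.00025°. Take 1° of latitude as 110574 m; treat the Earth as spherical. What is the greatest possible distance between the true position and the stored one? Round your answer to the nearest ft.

With a 0.00025° grid the true value lies within half a step, ±0.00025°/2 = ±0.000125°, of the stored one.
N–S: 0.000125° × 110574 m/° = 13.8217 m.
E–W at 69.8°: 0.000125° × 110574 × cos 69.8° = 0.000125 × 110574 × 0.3453 ≈ 4.77263 m.
Combining orthogonally: (13.8217² + 4.77263²)^½ ≈ 14.6225 m.
In feet: 14.6225 m ÷ 0.3048 ≈ 47.974 ft.

48 ft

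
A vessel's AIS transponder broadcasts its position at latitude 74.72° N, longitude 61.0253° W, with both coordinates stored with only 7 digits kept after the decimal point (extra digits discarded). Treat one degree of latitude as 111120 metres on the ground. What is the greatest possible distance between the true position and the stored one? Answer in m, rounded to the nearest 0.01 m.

0.01 m

Truncating at 7 decimal places can drop up to a full unit in the last place, so each coordinate may be off by as much as 1e-07°.
North–south component: 1e-07° × 111120 = 0.011112 m.
East–west component at 74.72°: 1e-07° × 111120 × cos 74.72° ≈ 1e-07 × 29284.2 ≈ 0.00292842 m.
Combining orthogonally: (0.011112² + 0.00292842²)^½ ≈ 0.0114914 m.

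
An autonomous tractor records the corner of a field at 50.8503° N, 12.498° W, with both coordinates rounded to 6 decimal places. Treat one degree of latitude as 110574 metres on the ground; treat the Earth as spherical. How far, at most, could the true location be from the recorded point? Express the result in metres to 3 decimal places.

Rounding to 6 decimal places leaves each coordinate within ±5e-07° of the true value.
N–S: 5e-07° × 110574 m/° = 0.055287 m.
E–W at 50.8503°: 5e-07° × 110574 × cos 50.8503° = 5e-07 × 110574 × 0.6313 ≈ 0.0349054 m.
The two errors are perpendicular, so the maximum displacement is √(0.055287² + 0.0349054²) ≈ 0.0653838 m.

0.065 metres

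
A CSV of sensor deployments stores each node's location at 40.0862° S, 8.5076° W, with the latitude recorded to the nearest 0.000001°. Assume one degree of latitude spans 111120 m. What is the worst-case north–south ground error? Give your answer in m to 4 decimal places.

Rounding to 6 decimal places leaves the latitude within ±5e-07° of the true value.
North–south distance: 5e-07° × 111120 m/° = 0.05556 m.

0.0556 m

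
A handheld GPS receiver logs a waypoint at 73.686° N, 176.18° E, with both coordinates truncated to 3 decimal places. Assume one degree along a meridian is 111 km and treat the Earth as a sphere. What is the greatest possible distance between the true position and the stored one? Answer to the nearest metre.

115 metres

Truncating at 3 decimal places can drop up to a full unit in the last place, so each coordinate may be off by as much as 0.001°.
Latitude error → 0.001 × 111000 = 111 m along the meridian.
E–W at 73.686°: 0.001° × 111000 × cos 73.686° = 0.001 × 111000 × 0.2809 ≈ 31.18 m.
The two errors are perpendicular, so the maximum displacement is √(111² + 31.18²) ≈ 115.296 m.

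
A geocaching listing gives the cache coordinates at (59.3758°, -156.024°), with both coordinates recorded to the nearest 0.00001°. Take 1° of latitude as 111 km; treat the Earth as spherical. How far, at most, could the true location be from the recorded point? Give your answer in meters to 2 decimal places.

0.62 meters

Rounding to 5 decimal places leaves each coordinate within ±5e-06° of the true value.
North–south component: 5e-06° × 111000 = 0.555 m.
E–W at 59.3758°: 5e-06° × 111000 × cos 59.3758° = 5e-06 × 111000 × 0.5094 ≈ 0.28272 m.
Worst case both components are at the extreme and orthogonal: √(0.555² + 0.28272²) ≈ 0.622861 m.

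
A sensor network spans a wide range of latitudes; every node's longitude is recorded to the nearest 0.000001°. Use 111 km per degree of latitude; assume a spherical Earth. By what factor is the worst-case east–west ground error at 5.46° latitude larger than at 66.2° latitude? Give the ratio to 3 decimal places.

Rounding to 6 decimal places leaves the longitude within ±5e-07° of the true value.
Error at 5.46° = 5e-07° × 111000 × cos 5.46° ≈ 0.0555 × 0.9955 = 0.055248 m.
At 66.2°: 5e-07° × 111000 × cos 66.2° = 5e-07 × 111000 × 0.4035 ≈ 0.022397 m.
Ratio: 0.055248 / 0.022397 = cos 5.46° / cos 66.2° ≈ 2.4668.

2.467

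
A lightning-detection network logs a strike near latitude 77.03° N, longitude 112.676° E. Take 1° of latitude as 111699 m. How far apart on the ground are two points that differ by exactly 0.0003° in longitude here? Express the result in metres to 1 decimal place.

7.5 metres

At 77.03° a degree of longitude is 111699 × cos 77.03° ≈ 25069.8 m, so 0.0003° corresponds to 7.52095 m.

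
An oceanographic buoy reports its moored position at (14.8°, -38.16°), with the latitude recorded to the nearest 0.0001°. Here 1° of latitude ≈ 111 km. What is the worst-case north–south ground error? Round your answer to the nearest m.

6 m

Rounding to 4 decimal places leaves the latitude within ±5e-05° of the true value.
North–south distance: 5e-05° × 111000 m/° = 5.55 m.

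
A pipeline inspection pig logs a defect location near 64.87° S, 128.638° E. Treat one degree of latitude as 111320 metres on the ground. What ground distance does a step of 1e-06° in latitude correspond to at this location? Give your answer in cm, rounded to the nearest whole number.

Along a meridian 1e-06° is 1e-06 × 111320 = 0.11132 m.
That is 0.11132 m = 11.132 cm.

11 cm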